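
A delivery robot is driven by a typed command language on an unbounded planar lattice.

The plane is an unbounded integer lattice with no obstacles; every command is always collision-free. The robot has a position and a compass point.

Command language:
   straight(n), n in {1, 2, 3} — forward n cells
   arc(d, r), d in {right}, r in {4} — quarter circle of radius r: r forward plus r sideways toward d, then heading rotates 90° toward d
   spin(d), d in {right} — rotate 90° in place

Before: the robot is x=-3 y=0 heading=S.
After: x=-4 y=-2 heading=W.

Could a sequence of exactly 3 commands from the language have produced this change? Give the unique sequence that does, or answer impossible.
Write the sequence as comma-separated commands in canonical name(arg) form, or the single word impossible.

straight(2), spin(right), straight(1)

key: running straight(1) before straight(2) would end elsewhere — order is forced
start: x=-3 y=0 heading=S
step 1 (straight(2)): x=-3 y=-2 heading=S
step 2 (spin(right)): x=-3 y=-2 heading=W
step 3 (straight(1)): x=-4 y=-2 heading=W
all 125 alternatives checked — unique.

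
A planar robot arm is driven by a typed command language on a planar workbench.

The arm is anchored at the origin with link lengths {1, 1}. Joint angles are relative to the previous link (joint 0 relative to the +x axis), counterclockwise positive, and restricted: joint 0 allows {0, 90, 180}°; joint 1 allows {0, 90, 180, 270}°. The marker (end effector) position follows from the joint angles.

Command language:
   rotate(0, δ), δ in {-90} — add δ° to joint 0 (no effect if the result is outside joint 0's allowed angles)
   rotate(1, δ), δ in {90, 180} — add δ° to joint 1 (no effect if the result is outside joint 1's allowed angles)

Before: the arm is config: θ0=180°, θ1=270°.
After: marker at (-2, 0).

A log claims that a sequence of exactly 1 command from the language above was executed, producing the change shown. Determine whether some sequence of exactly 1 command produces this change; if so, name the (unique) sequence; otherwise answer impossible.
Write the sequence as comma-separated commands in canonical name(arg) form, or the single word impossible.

rotate(1, 90)

start: config: θ0=180°, θ1=270°
step 1 (rotate(1, 90)): config: θ0=180°, θ1=0°
uniquely the one of 3 1-step routes that fits.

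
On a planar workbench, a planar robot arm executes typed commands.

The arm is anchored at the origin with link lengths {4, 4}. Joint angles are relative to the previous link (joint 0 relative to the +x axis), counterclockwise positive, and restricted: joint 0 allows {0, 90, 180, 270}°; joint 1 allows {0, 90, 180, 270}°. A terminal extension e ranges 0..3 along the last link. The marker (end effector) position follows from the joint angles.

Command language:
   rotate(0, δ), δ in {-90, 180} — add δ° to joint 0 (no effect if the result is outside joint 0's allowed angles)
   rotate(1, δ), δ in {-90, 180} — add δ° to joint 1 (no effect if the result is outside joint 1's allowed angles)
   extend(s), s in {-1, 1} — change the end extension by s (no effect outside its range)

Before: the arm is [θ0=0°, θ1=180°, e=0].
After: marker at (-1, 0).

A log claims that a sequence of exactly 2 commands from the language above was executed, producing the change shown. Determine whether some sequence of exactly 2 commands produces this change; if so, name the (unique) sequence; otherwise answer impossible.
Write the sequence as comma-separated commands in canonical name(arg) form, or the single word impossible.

key: running extend(1) before extend(-1) would end elsewhere — order is forced
from: [θ0=0°, θ1=180°, e=0]
[1] after extend(-1): [θ0=0°, θ1=180°, e=0]
[2] after extend(1): [θ0=0°, θ1=180°, e=1]
no rival 2-sequence matches.

extend(-1), extend(1)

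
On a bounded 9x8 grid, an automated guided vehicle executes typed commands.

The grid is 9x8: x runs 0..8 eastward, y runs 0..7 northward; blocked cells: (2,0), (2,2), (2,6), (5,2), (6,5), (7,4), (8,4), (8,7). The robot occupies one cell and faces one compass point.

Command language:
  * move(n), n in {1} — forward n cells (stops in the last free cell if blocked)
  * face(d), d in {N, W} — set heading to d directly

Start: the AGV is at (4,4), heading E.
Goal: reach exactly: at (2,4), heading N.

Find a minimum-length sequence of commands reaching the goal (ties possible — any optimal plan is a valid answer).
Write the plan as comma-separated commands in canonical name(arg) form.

face(W), move(1), move(1), face(N)

start: at (4,4), heading E
t=1 face(W) ⇒ at (4,4), heading W
t=2 move(1) ⇒ at (3,4), heading W
t=3 move(1) ⇒ at (2,4), heading W
t=4 face(N) ⇒ at (2,4), heading N
shorter routes all fall short; 4 is best.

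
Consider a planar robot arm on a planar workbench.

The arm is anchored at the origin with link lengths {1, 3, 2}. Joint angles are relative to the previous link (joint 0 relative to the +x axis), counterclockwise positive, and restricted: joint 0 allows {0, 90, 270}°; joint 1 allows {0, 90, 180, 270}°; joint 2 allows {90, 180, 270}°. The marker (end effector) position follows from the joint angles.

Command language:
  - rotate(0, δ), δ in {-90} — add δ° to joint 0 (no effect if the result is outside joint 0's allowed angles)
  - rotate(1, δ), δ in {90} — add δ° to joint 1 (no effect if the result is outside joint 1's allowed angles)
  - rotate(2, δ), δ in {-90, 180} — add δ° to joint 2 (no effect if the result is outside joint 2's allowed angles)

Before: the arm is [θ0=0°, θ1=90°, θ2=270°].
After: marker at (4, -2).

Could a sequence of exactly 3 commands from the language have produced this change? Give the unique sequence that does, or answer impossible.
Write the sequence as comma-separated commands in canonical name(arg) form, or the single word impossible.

rotate(1, 90), rotate(1, 90), rotate(1, 90)

from: [θ0=0°, θ1=90°, θ2=270°]
t=1 rotate(1, 90) ⇒ [θ0=0°, θ1=180°, θ2=270°]
t=2 rotate(1, 90) ⇒ [θ0=0°, θ1=270°, θ2=270°]
t=3 rotate(1, 90) ⇒ [θ0=0°, θ1=0°, θ2=270°]
no rival 3-sequence matches.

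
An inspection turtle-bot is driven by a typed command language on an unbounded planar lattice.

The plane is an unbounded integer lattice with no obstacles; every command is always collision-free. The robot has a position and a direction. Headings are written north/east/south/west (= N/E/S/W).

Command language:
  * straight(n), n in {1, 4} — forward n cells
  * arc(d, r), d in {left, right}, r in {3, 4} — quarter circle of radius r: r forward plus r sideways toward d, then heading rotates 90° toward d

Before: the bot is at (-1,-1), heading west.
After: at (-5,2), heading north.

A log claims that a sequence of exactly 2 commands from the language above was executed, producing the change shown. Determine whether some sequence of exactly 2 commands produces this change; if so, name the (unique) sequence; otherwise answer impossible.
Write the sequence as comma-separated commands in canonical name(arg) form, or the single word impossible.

key: order matters: swapping straight(1) and arc(right, 3) lands elsewhere
begin: at (-1,-1), heading west
1. straight(1) → at (-2,-1), heading west
2. arc(right, 3) → at (-5,2), heading north
all 36 alternatives checked — unique.

straight(1), arc(right, 3)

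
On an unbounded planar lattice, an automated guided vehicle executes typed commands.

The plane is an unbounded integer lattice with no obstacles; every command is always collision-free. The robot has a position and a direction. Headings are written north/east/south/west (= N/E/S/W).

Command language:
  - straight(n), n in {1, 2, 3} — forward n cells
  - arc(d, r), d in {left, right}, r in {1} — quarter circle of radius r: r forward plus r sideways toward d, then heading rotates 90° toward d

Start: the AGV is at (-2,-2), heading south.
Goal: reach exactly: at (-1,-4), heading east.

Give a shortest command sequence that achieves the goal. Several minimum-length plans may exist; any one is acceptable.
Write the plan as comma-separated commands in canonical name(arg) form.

from: at (-2,-2), heading south
step 1 (straight(1)): at (-2,-3), heading south
step 2 (arc(left, 1)): at (-1,-4), heading east
no 1-step plan works, so 2 is optimal.

straight(1), arc(left, 1)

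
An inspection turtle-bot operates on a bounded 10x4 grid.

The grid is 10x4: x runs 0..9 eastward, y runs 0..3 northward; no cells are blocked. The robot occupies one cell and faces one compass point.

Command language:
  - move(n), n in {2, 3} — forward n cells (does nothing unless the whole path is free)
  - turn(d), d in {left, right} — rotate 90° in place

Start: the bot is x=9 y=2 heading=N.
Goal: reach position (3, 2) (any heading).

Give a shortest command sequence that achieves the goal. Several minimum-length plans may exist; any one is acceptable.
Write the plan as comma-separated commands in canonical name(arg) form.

initial: x=9 y=2 heading=N
t=1 turn(left) ⇒ x=9 y=2 heading=W
t=2 move(3) ⇒ x=6 y=2 heading=W
t=3 move(3) ⇒ x=3 y=2 heading=W
shorter routes all fall short; 3 is best.

turn(left), move(3), move(3)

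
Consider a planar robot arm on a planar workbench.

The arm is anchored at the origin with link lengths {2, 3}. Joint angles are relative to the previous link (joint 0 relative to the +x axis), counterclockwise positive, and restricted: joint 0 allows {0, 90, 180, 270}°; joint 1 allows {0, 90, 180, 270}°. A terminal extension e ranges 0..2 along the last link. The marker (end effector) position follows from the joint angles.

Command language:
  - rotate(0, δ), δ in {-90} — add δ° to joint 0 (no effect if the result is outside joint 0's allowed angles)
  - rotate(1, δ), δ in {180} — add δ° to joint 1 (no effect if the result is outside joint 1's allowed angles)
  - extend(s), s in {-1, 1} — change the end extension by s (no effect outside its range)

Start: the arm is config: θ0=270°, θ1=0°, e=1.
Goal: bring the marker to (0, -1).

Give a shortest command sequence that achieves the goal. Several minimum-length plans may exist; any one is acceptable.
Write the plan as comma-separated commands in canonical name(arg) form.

t0: config: θ0=270°, θ1=0°, e=1
[1] after extend(-1): config: θ0=270°, θ1=0°, e=0
[2] after rotate(0, -90): config: θ0=180°, θ1=0°, e=0
[3] after rotate(0, -90): config: θ0=90°, θ1=0°, e=0
[4] after rotate(1, 180): config: θ0=90°, θ1=180°, e=0
no 3-step plan works, so 4 is optimal.

extend(-1), rotate(0, -90), rotate(0, -90), rotate(1, 180)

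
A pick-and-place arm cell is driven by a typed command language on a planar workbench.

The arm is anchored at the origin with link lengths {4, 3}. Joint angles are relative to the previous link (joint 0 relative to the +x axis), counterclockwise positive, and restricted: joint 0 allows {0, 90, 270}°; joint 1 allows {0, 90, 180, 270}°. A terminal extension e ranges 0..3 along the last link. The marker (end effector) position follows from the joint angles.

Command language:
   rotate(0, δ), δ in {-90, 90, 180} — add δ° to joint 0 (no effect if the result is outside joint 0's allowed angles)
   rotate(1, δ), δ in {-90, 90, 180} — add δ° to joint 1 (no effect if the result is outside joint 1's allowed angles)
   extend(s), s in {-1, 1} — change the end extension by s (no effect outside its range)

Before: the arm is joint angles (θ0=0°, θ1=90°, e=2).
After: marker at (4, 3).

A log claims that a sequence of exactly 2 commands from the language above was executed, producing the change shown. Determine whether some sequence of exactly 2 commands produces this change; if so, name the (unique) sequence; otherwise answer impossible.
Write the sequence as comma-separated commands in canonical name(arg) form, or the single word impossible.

extend(-1), extend(-1)

from: joint angles (θ0=0°, θ1=90°, e=2)
[1] after extend(-1): joint angles (θ0=0°, θ1=90°, e=1)
[2] after extend(-1): joint angles (θ0=0°, θ1=90°, e=0)
no rival 2-sequence matches.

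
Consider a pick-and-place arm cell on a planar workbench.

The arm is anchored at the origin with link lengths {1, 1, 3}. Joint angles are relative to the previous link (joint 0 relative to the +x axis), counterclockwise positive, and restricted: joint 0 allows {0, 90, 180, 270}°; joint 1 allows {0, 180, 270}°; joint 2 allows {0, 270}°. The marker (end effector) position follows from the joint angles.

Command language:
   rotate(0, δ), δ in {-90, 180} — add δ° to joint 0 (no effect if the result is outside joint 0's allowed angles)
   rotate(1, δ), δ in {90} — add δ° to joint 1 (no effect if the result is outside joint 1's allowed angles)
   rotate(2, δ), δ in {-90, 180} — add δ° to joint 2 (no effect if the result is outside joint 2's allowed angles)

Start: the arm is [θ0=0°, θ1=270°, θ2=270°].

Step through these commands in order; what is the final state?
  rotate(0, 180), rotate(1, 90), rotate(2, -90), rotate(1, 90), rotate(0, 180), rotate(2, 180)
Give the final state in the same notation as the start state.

from: [θ0=0°, θ1=270°, θ2=270°]
step 1 (rotate(0, 180)): [θ0=180°, θ1=270°, θ2=270°]
step 2 (rotate(1, 90)): [θ0=180°, θ1=0°, θ2=270°]
step 3 (rotate(2, -90)): [θ0=180°, θ1=0°, θ2=270°]
step 4 (rotate(1, 90)): [θ0=180°, θ1=0°, θ2=270°]
step 5 (rotate(0, 180)): [θ0=0°, θ1=0°, θ2=270°]
step 6 (rotate(2, 180)): [θ0=0°, θ1=0°, θ2=270°]

[θ0=0°, θ1=0°, θ2=270°]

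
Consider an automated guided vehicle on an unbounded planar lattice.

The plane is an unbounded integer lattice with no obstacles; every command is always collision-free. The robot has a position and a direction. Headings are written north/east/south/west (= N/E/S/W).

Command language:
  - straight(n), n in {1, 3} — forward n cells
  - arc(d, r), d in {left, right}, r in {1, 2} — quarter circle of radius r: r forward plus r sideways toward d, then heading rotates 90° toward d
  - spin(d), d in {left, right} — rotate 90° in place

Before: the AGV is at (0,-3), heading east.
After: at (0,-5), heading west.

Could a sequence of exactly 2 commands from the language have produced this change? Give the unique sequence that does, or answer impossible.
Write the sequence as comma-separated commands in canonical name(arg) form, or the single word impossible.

key: cell and facing (now W) both changed — the 2 commands mix motion and turning
start: at (0,-3), heading east
step 1 (arc(right, 1)): at (1,-4), heading south
step 2 (arc(right, 1)): at (0,-5), heading west
uniquely the one of 64 2-step routes that fits.

arc(right, 1), arc(right, 1)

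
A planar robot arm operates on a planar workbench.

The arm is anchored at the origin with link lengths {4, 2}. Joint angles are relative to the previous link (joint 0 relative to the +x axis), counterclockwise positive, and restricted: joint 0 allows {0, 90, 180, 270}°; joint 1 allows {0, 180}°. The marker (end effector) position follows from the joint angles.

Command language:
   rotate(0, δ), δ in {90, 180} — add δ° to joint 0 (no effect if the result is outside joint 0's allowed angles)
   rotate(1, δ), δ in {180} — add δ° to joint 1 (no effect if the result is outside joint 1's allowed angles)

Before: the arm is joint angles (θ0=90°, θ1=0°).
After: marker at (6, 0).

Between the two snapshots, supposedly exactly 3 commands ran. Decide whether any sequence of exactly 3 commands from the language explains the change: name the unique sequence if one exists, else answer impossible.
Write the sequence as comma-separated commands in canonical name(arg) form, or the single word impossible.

rotate(0, 90), rotate(0, 90), rotate(0, 90)

start: joint angles (θ0=90°, θ1=0°)
1. rotate(0, 90) → joint angles (θ0=180°, θ1=0°)
2. rotate(0, 90) → joint angles (θ0=270°, θ1=0°)
3. rotate(0, 90) → joint angles (θ0=0°, θ1=0°)
uniquely the one of 27 3-step routes that fits.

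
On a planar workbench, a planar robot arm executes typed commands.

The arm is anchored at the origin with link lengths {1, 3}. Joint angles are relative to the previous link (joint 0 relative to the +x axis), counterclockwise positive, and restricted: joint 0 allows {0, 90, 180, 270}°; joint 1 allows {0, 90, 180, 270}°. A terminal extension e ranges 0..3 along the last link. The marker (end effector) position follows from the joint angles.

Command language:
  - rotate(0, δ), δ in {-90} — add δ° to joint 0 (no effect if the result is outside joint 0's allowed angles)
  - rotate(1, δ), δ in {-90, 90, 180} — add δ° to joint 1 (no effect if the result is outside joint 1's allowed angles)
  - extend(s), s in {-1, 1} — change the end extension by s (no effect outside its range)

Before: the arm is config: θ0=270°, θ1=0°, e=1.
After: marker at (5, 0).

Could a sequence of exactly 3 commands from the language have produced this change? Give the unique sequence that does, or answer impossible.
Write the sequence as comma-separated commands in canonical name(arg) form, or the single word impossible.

start: config: θ0=270°, θ1=0°, e=1
step 1 (rotate(0, -90)): config: θ0=180°, θ1=0°, e=1
step 2 (rotate(0, -90)): config: θ0=90°, θ1=0°, e=1
step 3 (rotate(0, -90)): config: θ0=0°, θ1=0°, e=1
all 216 alternatives checked — unique.

rotate(0, -90), rotate(0, -90), rotate(0, -90)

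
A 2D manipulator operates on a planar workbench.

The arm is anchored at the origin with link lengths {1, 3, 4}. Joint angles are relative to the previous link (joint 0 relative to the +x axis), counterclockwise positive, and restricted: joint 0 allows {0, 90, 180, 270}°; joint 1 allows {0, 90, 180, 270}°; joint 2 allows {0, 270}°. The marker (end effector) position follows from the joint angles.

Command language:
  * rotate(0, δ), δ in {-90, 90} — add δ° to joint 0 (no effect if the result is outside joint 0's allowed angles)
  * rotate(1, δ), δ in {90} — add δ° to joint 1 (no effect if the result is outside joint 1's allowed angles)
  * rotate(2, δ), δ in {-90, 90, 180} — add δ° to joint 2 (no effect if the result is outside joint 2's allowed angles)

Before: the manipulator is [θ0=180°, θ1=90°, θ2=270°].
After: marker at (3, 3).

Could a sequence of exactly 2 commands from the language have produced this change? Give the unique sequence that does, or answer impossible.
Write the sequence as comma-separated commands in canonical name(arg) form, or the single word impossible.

initial: [θ0=180°, θ1=90°, θ2=270°]
t=1 rotate(1, 90) ⇒ [θ0=180°, θ1=180°, θ2=270°]
t=2 rotate(1, 90) ⇒ [θ0=180°, θ1=270°, θ2=270°]
no other 2-command option fits: unique.

rotate(1, 90), rotate(1, 90)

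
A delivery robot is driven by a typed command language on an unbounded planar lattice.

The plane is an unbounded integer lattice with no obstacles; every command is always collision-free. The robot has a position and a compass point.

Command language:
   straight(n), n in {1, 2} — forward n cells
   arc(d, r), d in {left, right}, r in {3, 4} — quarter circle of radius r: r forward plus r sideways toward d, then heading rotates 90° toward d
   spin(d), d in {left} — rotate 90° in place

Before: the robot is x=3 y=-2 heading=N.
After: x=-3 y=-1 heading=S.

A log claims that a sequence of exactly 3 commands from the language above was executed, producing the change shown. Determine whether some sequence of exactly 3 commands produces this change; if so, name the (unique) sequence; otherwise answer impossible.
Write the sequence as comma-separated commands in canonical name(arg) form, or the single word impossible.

straight(1), arc(left, 3), arc(left, 3)

key: order matters: swapping straight(1) and arc(left, 3) lands elsewhere
from: x=3 y=-2 heading=N
step 1 (straight(1)): x=3 y=-1 heading=N
step 2 (arc(left, 3)): x=0 y=2 heading=W
step 3 (arc(left, 3)): x=-3 y=-1 heading=S
no rival 3-sequence matches.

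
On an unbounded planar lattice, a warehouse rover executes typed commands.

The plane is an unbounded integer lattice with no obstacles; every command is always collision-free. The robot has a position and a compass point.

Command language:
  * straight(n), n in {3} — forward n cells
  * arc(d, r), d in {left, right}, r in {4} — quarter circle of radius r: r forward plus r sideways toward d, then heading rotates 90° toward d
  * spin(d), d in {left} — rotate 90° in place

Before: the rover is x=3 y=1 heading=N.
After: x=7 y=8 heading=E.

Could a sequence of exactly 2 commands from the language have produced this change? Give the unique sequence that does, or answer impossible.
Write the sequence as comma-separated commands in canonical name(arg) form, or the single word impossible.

straight(3), arc(right, 4)

key: order matters: swapping straight(3) and arc(right, 4) lands elsewhere
from: x=3 y=1 heading=N
t=1 straight(3) ⇒ x=3 y=4 heading=N
t=2 arc(right, 4) ⇒ x=7 y=8 heading=E
all 16 alternatives checked — unique.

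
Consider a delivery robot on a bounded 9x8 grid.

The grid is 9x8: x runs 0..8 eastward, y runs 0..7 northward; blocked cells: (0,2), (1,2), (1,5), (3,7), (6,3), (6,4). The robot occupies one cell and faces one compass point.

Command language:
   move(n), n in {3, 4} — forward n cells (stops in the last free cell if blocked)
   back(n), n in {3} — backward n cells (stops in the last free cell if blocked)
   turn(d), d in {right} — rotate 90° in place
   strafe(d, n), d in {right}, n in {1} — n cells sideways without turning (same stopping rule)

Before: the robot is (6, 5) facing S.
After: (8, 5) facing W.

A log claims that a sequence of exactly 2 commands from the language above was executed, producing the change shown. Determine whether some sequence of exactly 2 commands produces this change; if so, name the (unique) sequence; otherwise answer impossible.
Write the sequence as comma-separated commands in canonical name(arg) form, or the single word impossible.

turn(right), back(3)

key: position moved to (8,5) AND the heading swung to W — translation plus rotation needed
t0: (6, 5) facing S
[1] after turn(right): (6, 5) facing W
[2] after back(3): (8, 5) facing W
no rival 2-sequence matches.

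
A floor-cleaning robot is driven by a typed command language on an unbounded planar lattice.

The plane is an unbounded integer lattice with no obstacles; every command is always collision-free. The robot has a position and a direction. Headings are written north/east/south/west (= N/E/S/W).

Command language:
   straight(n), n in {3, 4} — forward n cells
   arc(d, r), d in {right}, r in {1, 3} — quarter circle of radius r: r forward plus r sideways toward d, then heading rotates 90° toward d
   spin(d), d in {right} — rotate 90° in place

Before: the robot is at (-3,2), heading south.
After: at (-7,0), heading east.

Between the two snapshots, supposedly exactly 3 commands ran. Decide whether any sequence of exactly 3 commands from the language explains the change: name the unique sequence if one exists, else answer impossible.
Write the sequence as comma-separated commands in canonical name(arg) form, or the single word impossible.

key: order matters: swapping arc(right, 3) and spin(right) lands elsewhere
t0: at (-3,2), heading south
t=1 arc(right, 3) ⇒ at (-6,-1), heading west
t=2 arc(right, 1) ⇒ at (-7,0), heading north
t=3 spin(right) ⇒ at (-7,0), heading east
uniquely the one of 125 3-step routes that fits.

arc(right, 3), arc(right, 1), spin(right)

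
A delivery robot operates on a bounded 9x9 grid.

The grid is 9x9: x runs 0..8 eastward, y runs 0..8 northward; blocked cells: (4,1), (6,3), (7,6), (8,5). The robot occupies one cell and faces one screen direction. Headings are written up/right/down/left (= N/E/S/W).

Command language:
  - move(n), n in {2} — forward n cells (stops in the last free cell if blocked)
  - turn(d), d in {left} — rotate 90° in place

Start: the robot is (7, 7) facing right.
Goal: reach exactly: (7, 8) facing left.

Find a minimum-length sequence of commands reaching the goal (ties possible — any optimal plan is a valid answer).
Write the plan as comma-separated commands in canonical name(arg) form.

turn(left), move(2), turn(left)

begin: (7, 7) facing right
t=1 turn(left) ⇒ (7, 7) facing up
t=2 move(2) ⇒ (7, 8) facing up
t=3 turn(left) ⇒ (7, 8) facing left
nothing shorter than 3 reaches the goal.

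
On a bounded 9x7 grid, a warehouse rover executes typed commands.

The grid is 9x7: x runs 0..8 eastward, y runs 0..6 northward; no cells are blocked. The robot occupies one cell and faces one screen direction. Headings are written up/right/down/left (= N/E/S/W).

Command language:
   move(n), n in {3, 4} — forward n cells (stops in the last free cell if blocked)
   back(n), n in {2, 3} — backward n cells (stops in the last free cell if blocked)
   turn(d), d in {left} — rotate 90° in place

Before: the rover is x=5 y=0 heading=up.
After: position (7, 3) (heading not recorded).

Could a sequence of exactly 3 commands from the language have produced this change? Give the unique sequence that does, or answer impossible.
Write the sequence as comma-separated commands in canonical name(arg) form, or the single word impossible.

move(3), turn(left), back(2)

key: order matters: swapping move(3) and back(2) lands elsewhere
from: x=5 y=0 heading=up
1. move(3) → x=5 y=3 heading=up
2. turn(left) → x=5 y=3 heading=left
3. back(2) → x=7 y=3 heading=left
no rival 3-sequence matches.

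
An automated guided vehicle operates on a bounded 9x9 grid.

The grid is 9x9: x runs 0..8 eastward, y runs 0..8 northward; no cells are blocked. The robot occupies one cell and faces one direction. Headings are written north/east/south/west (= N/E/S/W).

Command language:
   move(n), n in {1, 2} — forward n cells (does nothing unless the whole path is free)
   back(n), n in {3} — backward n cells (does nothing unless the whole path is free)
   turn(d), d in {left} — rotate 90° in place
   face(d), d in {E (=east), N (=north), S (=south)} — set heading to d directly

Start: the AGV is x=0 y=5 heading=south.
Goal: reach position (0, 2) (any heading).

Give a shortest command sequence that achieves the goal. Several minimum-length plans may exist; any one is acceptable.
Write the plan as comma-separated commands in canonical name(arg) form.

move(2), move(1)

from: x=0 y=5 heading=south
step 1 (move(2)): x=0 y=3 heading=south
step 2 (move(1)): x=0 y=2 heading=south
minimal: 2 command(s), checked below 2.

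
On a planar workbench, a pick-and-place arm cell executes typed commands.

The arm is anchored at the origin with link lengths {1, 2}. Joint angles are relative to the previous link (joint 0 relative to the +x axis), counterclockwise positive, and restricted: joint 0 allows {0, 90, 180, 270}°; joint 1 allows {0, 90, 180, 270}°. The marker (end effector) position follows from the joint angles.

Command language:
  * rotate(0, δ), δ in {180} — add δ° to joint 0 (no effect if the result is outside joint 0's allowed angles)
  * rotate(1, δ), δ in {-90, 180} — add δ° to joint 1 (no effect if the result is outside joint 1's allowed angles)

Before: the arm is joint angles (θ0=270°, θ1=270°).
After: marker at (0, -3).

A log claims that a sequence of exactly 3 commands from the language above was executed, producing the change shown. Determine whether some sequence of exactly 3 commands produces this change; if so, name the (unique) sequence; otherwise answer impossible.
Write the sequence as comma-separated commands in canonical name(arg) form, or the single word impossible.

rotate(1, -90), rotate(1, -90), rotate(1, -90)

start: joint angles (θ0=270°, θ1=270°)
1. rotate(1, -90) → joint angles (θ0=270°, θ1=180°)
2. rotate(1, -90) → joint angles (θ0=270°, θ1=90°)
3. rotate(1, -90) → joint angles (θ0=270°, θ1=0°)
all 27 alternatives checked — unique.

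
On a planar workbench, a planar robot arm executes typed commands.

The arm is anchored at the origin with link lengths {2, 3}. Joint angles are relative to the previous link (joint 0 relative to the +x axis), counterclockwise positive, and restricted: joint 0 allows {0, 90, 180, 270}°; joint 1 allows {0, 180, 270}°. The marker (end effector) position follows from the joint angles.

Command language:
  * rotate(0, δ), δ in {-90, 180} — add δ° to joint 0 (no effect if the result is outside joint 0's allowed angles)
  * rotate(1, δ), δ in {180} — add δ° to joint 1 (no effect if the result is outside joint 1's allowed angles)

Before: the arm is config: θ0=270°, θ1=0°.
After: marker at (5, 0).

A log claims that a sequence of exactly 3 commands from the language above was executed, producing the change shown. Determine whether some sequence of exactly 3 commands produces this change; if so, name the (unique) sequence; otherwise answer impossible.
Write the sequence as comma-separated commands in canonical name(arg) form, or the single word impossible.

rotate(0, -90), rotate(0, -90), rotate(0, -90)

initial: config: θ0=270°, θ1=0°
1. rotate(0, -90) → config: θ0=180°, θ1=0°
2. rotate(0, -90) → config: θ0=90°, θ1=0°
3. rotate(0, -90) → config: θ0=0°, θ1=0°
uniquely the one of 27 3-step routes that fits.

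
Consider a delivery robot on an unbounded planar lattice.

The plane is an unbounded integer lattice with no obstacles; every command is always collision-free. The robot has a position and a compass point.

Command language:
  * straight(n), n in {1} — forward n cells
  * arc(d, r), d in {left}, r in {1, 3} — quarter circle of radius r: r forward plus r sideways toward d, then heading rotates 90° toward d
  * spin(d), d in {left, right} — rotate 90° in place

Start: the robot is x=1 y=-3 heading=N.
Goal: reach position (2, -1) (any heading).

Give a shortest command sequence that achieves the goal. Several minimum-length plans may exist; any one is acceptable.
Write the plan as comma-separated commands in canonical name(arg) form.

begin: x=1 y=-3 heading=N
t=1 spin(right) ⇒ x=1 y=-3 heading=E
t=2 arc(left, 1) ⇒ x=2 y=-2 heading=N
t=3 straight(1) ⇒ x=2 y=-1 heading=N
nothing shorter than 3 reaches the goal.

spin(right), arc(left, 1), straight(1)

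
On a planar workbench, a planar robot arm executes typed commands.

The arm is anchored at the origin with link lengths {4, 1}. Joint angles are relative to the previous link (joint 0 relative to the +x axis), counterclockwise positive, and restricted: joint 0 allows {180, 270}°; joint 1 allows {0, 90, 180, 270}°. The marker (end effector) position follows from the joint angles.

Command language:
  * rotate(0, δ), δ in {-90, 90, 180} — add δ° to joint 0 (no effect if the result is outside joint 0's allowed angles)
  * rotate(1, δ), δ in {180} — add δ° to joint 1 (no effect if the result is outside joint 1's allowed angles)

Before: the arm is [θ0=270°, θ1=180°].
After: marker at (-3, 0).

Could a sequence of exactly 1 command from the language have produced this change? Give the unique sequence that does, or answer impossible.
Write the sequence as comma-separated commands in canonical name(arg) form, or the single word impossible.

begin: [θ0=270°, θ1=180°]
1. rotate(0, -90) → [θ0=180°, θ1=180°]
all 4 alternatives checked — unique.

rotate(0, -90)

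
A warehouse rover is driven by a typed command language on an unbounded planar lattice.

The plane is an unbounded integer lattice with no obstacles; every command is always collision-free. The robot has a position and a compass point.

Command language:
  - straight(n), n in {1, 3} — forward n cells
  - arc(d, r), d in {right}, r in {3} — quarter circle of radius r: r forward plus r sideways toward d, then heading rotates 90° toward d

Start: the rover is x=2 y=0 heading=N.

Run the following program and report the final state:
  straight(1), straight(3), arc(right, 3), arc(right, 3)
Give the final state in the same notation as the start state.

x=8 y=4 heading=S

start: x=2 y=0 heading=N
t=1 straight(1) ⇒ x=2 y=1 heading=N
t=2 straight(3) ⇒ x=2 y=4 heading=N
t=3 arc(right, 3) ⇒ x=5 y=7 heading=E
t=4 arc(right, 3) ⇒ x=8 y=4 heading=S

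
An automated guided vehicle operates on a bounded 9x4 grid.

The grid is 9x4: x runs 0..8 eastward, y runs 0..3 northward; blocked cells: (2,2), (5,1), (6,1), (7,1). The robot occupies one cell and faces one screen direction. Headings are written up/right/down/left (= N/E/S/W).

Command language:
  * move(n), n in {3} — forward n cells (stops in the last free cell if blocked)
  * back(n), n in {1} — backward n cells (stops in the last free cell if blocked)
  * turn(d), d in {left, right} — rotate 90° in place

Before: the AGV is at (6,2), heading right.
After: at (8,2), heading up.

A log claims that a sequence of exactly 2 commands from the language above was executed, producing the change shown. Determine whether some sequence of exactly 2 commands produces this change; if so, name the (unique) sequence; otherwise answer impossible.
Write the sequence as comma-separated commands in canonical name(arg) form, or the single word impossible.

key: move(3) runs into the grid edge before its full distance
initial: at (6,2), heading right
step 1 (move(3)): at (8,2), heading right
step 2 (turn(left)): at (8,2), heading up
all 16 alternatives checked — unique.

move(3), turn(left)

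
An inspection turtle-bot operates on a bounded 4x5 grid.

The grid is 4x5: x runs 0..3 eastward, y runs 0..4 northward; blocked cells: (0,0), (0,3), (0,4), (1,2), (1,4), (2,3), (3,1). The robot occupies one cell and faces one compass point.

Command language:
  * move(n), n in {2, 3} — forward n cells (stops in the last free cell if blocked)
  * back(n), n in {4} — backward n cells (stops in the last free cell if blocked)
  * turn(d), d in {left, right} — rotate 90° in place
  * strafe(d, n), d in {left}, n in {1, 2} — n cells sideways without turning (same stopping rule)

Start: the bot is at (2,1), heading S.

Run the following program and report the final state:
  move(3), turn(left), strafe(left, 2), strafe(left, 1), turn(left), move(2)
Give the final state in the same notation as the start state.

t0: at (2,1), heading S
t=1 move(3) ⇒ at (2,0), heading S
t=2 turn(left) ⇒ at (2,0), heading E
t=3 strafe(left, 2) ⇒ at (2,2), heading E
t=4 strafe(left, 1) ⇒ at (2,2), heading E
t=5 turn(left) ⇒ at (2,2), heading N
t=6 move(2) ⇒ at (2,2), heading N

at (2,2), heading N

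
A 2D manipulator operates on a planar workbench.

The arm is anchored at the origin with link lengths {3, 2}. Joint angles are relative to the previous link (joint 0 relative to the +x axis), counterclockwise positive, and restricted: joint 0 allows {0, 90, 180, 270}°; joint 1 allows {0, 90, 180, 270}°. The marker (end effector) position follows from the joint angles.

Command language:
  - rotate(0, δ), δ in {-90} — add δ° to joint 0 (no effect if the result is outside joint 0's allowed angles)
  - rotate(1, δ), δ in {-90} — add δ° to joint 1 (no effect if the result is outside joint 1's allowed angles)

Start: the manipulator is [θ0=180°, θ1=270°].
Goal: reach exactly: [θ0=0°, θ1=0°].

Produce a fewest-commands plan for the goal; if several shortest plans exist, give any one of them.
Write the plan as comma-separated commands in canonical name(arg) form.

rotate(1, -90), rotate(1, -90), rotate(1, -90), rotate(0, -90), rotate(0, -90)

begin: [θ0=180°, θ1=270°]
[1] after rotate(1, -90): [θ0=180°, θ1=180°]
[2] after rotate(1, -90): [θ0=180°, θ1=90°]
[3] after rotate(1, -90): [θ0=180°, θ1=0°]
[4] after rotate(0, -90): [θ0=90°, θ1=0°]
[5] after rotate(0, -90): [θ0=0°, θ1=0°]
minimal: 5 command(s), checked below 5.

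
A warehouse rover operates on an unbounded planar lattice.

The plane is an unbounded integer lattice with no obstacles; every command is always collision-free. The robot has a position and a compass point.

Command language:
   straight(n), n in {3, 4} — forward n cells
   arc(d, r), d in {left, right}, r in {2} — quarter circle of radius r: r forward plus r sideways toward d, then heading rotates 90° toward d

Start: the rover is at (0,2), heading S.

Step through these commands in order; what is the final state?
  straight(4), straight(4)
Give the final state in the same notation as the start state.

begin: at (0,2), heading S
t=1 straight(4) ⇒ at (0,-2), heading S
t=2 straight(4) ⇒ at (0,-6), heading S

at (0,-6), heading S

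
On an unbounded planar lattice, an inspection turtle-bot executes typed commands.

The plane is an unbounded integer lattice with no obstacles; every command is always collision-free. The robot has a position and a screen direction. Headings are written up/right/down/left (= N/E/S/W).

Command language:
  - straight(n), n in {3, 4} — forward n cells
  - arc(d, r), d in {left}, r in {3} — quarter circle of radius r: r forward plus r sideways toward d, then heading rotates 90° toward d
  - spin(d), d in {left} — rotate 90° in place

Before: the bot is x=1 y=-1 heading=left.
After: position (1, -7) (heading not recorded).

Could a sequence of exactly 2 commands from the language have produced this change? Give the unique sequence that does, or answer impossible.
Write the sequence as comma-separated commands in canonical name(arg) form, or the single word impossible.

arc(left, 3), arc(left, 3)

initial: x=1 y=-1 heading=left
1. arc(left, 3) → x=-2 y=-4 heading=down
2. arc(left, 3) → x=1 y=-7 heading=right
all 16 alternatives checked — unique.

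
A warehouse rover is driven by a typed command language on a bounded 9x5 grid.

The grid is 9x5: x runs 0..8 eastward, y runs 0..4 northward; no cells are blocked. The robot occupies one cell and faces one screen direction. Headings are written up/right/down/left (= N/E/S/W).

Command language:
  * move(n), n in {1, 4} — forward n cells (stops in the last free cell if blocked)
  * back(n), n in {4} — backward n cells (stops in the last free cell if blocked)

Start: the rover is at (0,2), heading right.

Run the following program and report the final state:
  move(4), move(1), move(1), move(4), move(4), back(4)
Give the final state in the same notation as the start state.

at (4,2), heading right

t0: at (0,2), heading right
[1] after move(4): at (4,2), heading right
[2] after move(1): at (5,2), heading right
[3] after move(1): at (6,2), heading right
[4] after move(4): at (8,2), heading right
[5] after move(4): at (8,2), heading right
[6] after back(4): at (4,2), heading right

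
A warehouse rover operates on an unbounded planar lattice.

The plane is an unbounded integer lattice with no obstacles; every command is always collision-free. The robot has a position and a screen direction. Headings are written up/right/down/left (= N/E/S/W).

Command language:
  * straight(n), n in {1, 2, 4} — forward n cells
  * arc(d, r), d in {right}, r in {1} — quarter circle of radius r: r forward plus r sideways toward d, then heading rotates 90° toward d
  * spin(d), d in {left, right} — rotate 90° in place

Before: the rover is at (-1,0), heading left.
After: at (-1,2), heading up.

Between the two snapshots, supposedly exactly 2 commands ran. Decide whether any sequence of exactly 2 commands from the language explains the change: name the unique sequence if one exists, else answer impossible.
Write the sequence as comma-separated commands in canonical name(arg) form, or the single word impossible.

key: order matters: swapping spin(right) and straight(2) lands elsewhere
from: at (-1,0), heading left
1. spin(right) → at (-1,0), heading up
2. straight(2) → at (-1,2), heading up
uniquely the one of 36 2-step routes that fits.

spin(right), straight(2)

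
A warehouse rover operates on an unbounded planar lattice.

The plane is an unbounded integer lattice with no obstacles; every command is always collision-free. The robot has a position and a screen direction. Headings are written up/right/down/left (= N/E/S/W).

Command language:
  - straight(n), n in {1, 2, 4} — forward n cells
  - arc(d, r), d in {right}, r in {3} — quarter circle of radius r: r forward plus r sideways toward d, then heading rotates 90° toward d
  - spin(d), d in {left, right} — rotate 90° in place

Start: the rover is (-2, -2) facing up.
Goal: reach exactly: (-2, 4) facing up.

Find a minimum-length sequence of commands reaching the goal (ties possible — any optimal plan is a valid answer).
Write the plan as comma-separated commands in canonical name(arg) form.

straight(4), straight(2)

initial: (-2, -2) facing up
step 1 (straight(4)): (-2, 2) facing up
step 2 (straight(2)): (-2, 4) facing up
nothing shorter than 2 reaches the goal.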